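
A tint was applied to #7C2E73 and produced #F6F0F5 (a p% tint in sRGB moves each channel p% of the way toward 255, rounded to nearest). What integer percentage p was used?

93%

#7C2E73 is rgb(124, 46, 115); #F6F0F5 is rgb(246, 240, 245).
On the G channel (widest range): 240 ≈ 46 + (p/100)(255 − 46), so p ≈ 100×(240 − 46)/(255 − 46) = 19400/209 = 92.82.
p = 93 reproduces all three channels after rounding.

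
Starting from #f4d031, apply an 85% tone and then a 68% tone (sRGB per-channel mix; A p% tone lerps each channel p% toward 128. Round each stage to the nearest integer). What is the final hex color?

#f4d031 is rgb(244, 208, 49).
An 85% tone moves each channel 85% toward 128:
  R: 244 + 0.85×(128−244) = 244 − 98.6 = 145.4 → 145
  G: 208 + 0.85×(128−208) = 208 − 68 = 140 → 140
  B: 49 + 0.85×(128−49) = 49 + 67.15 = 116.15 → 116
After the tone: rgb(145, 140, 116) = #918c74.
A 68% tone moves each channel 68% toward 128:
  R: 145 + 0.68×(128−145) = 145 − 11.56 = 133.44 → 133
  G: 140 + 0.68×(128−140) = 140 − 8.16 = 131.84 → 132
  B: 116 + 0.68×(128−116) = 116 + 8.16 = 124.16 → 124
rgb(133, 132, 124) = #85847c.

#85847c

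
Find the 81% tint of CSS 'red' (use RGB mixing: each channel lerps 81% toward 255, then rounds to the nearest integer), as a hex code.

CSS red is rgb(255, 0, 0).
Lerp each channel 81% toward 255:
  R: 255 + 0 = 255 → 255
  G: 0 + 0.81×(255−0) = 0 + 206.55 = 206.55 → 207
  B: 0 + 0.81×(255−0) = 0 + 206.55 = 206.55 → 207
rgb(255, 207, 207) = #FFCFCF.

#FFCFCF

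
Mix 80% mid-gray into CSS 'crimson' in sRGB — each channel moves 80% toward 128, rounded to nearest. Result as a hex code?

CSS crimson is rgb(220, 20, 60).
Per channel, c → c + 0.8(128 − c):
  R: 220 + 0.8×(128−220) = 220 − 73.6 = 146.4 → 146
  G: 20 + 0.8×(128−20) = 20 + 86.4 = 106.4 → 106
  B: 60 + 0.8×(128−60) = 60 + 54.4 = 114.4 → 114
rgb(146, 106, 114) = #926A72.

#926A72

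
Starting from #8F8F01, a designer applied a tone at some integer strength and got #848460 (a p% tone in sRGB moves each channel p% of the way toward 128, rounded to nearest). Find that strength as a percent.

75%

#8F8F01 is rgb(143, 143, 1); #848460 is rgb(132, 132, 96).
On the B channel (widest range): 96 ≈ 1 + (p/100)(128 − 1), so p ≈ 100×(96 − 1)/(128 − 1) = 9500/127 = 74.80.
p = 75 reproduces all three channels after rounding.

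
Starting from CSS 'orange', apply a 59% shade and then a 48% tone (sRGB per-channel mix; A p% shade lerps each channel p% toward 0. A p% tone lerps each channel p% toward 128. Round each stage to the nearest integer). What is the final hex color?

CSS orange is rgb(255, 165, 0).
A 59% shade moves each channel 59% toward 0:
  R: 255 + 0.59×(0−255) = 255 − 150.45 = 104.55 → 105
  G: 165 + 0.59×(0−165) = 165 − 97.35 = 67.65 → 68
  B: 0 + 0.59×(0−0) = 0 + 0 = 0 → 0
After the shade: rgb(105, 68, 0) = #694400.
Per channel, c → c + 0.48(128 − c):
  R: 105 + 11.04 = 116.04 → 116
  G: 68 + 0.48×(128−68) = 68 + 28.8 = 96.8 → 97
  B: 0 + 0.48×(128−0) = 0 + 61.44 = 61.44 → 61
rgb(116, 97, 61) = #74613D.

#74613D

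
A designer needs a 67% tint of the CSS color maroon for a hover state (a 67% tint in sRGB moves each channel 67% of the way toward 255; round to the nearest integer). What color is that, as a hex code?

#D5ABAB

CSS maroon is rgb(128, 0, 0).
Lerp each channel 67% toward 255:
  R: 128 + 0.67×(255−128) = 128 + 85.09 = 213.09 → 213
  G: 0 + 0.67×(255−0) = 0 + 170.85 = 170.85 → 171
  B: 0 + 0.67×(255−0) = 0 + 170.85 = 170.85 → 171
rgb(213, 171, 171) = #D5ABAB.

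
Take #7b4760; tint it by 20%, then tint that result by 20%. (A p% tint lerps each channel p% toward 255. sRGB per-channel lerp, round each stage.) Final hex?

#aa8999

#7b4760 is rgb(123, 71, 96).
Lerp each channel 20% toward 255:
  R: 123 + 0.2×(255−123) = 123 + 26.4 = 149.4 → 149
  G: 71 + 0.2×(255−71) = 71 + 36.8 = 107.8 → 108
  B: 96 + 0.2×(255−96) = 96 + 31.8 = 127.8 → 128
After the tint: rgb(149, 108, 128) = #956c80.
Per channel, c → c + 0.2(255 − c):
  R: 149 + 21.2 = 170.2 → 170
  G: 108 + 0.2×(255−108) = 108 + 29.4 = 137.4 → 137
  B: 128 + 0.2×(255−128) = 128 + 25.4 = 153.4 → 153
rgb(170, 137, 153) = #aa8999.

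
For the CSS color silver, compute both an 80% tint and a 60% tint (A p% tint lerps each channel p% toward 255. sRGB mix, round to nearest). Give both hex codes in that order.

CSS silver is rgb(192, 192, 192).
80% tint:
  R: 192 + 50.4 = 242.4 → 242
  G: 192 + 50.4 = 242.4 → 242
  B: 192 + 0.8×(255−192) = 192 + 50.4 = 242.4 → 242
  → #F2F2F2
60% tint:
  R: 192 + 0.6×(255−192) = 192 + 37.8 = 229.8 → 230
  G: 192 + 0.6×(255−192) = 192 + 37.8 = 229.8 → 230
  B: 192 + 0.6×(255−192) = 192 + 37.8 = 229.8 → 230
  → #E6E6E6

#F2F2F2, #E6E6E6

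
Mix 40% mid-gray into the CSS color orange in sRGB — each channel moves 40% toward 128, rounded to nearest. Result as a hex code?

#CC9633

CSS orange is rgb(255, 165, 0).
A 40% tone moves each channel 40% toward 128:
  R: 255 + 0.4×(128−255) = 255 − 50.8 = 204.2 → 204
  G: 165 − 14.8 = 150.2 → 150
  B: 0 + 0.4×(128−0) = 0 + 51.2 = 51.2 → 51
rgb(204, 150, 51) = #CC9633.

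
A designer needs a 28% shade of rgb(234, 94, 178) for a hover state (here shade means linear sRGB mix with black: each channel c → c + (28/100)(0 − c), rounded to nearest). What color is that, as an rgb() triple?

A 28% shade moves each channel 28% toward 0:
  R: 234 − 65.52 = 168.48 → 168
  G: 94 + 0.28×(0−94) = 94 − 26.32 = 67.68 → 68
  B: 178 + 0.28×(0−178) = 178 − 49.84 = 128.16 → 128

rgb(168, 68, 128)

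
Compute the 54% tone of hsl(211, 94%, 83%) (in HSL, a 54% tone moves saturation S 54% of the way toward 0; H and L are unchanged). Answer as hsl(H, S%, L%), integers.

S moves 54% from 94 toward 0: 94 − 50.76 = 43.24 → 43.
H and L are unchanged.

hsl(211, 43%, 83%)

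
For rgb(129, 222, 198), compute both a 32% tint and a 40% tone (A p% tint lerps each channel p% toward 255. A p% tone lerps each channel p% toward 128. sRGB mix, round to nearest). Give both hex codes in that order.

#A9E9D8, #81B8AA

32% tint:
  R: 129 + 40.32 = 169.32 → 169
  G: 222 + 0.32×(255−222) = 222 + 10.56 = 232.56 → 233
  B: 198 + 18.24 = 216.24 → 216
  → #A9E9D8
40% tone:
  R: 129 + 0.4×(128−129) = 129 − 0.4 = 128.6 → 129
  G: 222 + 0.4×(128−222) = 222 − 37.6 = 184.4 → 184
  B: 198 + 0.4×(128−198) = 198 − 28 = 170 → 170
  → #81B8AA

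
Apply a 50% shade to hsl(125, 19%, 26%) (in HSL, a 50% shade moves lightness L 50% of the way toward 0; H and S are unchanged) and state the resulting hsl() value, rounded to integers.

L moves 50% from 26 toward 0: 26 − 13 = 13 → 13.
H and S are unchanged.

hsl(125, 19%, 13%)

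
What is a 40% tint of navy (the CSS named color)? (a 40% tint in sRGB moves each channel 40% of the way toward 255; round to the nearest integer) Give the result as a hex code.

#6666B3

CSS navy is rgb(0, 0, 128).
Lerp each channel 40% toward 255:
  R: 0 + 0.4×(255−0) = 0 + 102 = 102 → 102
  G: 0 + 102 = 102 → 102
  B: 128 + 0.4×(255−128) = 128 + 50.8 = 178.8 → 179
rgb(102, 102, 179) = #6666B3.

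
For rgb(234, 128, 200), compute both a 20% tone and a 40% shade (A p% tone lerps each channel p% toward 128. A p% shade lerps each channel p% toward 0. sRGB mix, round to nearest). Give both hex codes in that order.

20% tone:
  R: 234 + 0.2×(128−234) = 234 − 21.2 = 212.8 → 213
  G: 128 + 0.2×(128−128) = 128 + 0 = 128 → 128
  B: 200 − 14.4 = 185.6 → 186
  → #d580ba
40% shade:
  R: 234 + 0.4×(0−234) = 234 − 93.6 = 140.4 → 140
  G: 128 + 0.4×(0−128) = 128 − 51.2 = 76.8 → 77
  B: 200 + 0.4×(0−200) = 200 − 80 = 120 → 120
  → #8c4d78

#d580ba, #8c4d78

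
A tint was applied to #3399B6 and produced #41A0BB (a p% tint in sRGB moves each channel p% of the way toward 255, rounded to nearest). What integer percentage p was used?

7%

#3399B6 is rgb(51, 153, 182); #41A0BB is rgb(65, 160, 187).
On the R channel (widest range): 65 ≈ 51 + (p/100)(255 − 51), so p ≈ 100×(65 − 51)/(255 − 51) = 1400/204 = 6.86.
p = 7 reproduces all three channels after rounding.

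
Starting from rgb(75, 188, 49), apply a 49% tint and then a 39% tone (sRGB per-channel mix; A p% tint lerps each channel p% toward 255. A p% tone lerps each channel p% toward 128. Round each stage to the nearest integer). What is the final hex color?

#95B98D

A 49% tint moves each channel 49% toward 255:
  R: 75 + 88.2 = 163.2 → 163
  G: 188 + 0.49×(255−188) = 188 + 32.83 = 220.83 → 221
  B: 49 + 0.49×(255−49) = 49 + 100.94 = 149.94 → 150
After the tint: rgb(163, 221, 150) = #A3DD96.
Per channel, c → c + 0.39(128 − c):
  R: 163 + 0.39×(128−163) = 163 − 13.65 = 149.35 → 149
  G: 221 − 36.27 = 184.73 → 185
  B: 150 + 0.39×(128−150) = 150 − 8.58 = 141.42 → 141
rgb(149, 185, 141) = #95B98D.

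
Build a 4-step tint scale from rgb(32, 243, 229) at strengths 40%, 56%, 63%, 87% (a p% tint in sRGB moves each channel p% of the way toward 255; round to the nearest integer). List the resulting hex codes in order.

#79f8ef, #9dfaf4, #acfbf5, #e2fdfc

40%: (32 + 89.2 = 121.2→121, 243 + 4.8 = 247.8→248, 229 + 10.4 = 239.4→239) → #79f8ef
56%: (32 + 124.88 = 156.88→157, 243 + 6.72 = 249.72→250, 229 + 14.56 = 243.56→244) → #9dfaf4
63%: (32 + 140.49 = 172.49→172, 243 + 7.56 = 250.56→251, 229 + 16.38 = 245.38→245) → #acfbf5
87%: (32 + 194.01 = 226.01→226, 243 + 10.44 = 253.44→253, 229 + 22.62 = 251.62→252) → #e2fdfc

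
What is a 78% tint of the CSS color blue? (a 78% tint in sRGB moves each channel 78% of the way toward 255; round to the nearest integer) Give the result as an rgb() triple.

CSS blue is rgb(0, 0, 255).
Lerp each channel 78% toward 255:
  R: 0 + 198.9 = 198.9 → 199
  G: 0 + 198.9 = 198.9 → 199
  B: 255 + 0.78×(255−255) = 255 + 0 = 255 → 255

rgb(199, 199, 255)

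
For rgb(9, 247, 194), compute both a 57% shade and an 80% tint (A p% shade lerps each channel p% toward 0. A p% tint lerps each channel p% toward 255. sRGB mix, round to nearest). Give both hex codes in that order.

#046A53, #CEFDF3

57% shade:
  R: 9 + 0.57×(0−9) = 9 − 5.13 = 3.87 → 4
  G: 247 + 0.57×(0−247) = 247 − 140.79 = 106.21 → 106
  B: 194 + 0.57×(0−194) = 194 − 110.58 = 83.42 → 83
  → #046A53
80% tint:
  R: 9 + 0.8×(255−9) = 9 + 196.8 = 205.8 → 206
  G: 247 + 0.8×(255−247) = 247 + 6.4 = 253.4 → 253
  B: 194 + 0.8×(255−194) = 194 + 48.8 = 242.8 → 243
  → #CEFDF3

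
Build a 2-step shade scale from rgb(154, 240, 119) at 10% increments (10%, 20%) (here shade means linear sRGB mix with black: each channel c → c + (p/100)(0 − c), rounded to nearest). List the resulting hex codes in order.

10%: (154 − 15.4 = 138.6→139, 240 − 24 = 216→216, 119 − 11.9 = 107.1→107) → #8bd86b
20%: (154 − 30.8 = 123.2→123, 240 − 48 = 192→192, 119 − 23.8 = 95.2→95) → #7bc05f

#8bd86b, #7bc05f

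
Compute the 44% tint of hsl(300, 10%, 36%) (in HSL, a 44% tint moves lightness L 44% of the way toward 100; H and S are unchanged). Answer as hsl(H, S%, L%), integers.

L moves 44% from 36 toward 100: 36 + 28.16 = 64.16 → 64.
H and S are unchanged.

hsl(300, 10%, 64%)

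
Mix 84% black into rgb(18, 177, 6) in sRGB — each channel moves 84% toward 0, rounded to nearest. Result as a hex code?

#031c01

Lerp each channel 84% toward 0:
  R: 18 + 0.84×(0−18) = 18 − 15.12 = 2.88 → 3
  G: 177 − 148.68 = 28.32 → 28
  B: 6 − 5.04 = 0.96 → 1
rgb(3, 28, 1) = #031c01.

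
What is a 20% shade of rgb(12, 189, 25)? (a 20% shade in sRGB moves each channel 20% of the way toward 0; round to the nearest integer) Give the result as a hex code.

Per channel, c → c + 0.2(0 − c):
  R: 12 + 0.2×(0−12) = 12 − 2.4 = 9.6 → 10
  G: 189 + 0.2×(0−189) = 189 − 37.8 = 151.2 → 151
  B: 25 + 0.2×(0−25) = 25 − 5 = 20 → 20
rgb(10, 151, 20) = #0A9714.

#0A9714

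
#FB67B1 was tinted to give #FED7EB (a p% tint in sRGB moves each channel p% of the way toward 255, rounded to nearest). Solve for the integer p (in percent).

74%

#FB67B1 is rgb(251, 103, 177); #FED7EB is rgb(254, 215, 235).
On the G channel (widest range): 215 ≈ 103 + (p/100)(255 − 103), so p ≈ 100×(215 − 103)/(255 − 103) = 11200/152 = 73.68.
p = 74 reproduces all three channels after rounding.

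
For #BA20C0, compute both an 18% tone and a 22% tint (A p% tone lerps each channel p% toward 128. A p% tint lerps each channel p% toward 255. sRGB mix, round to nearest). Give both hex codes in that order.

#B031B4, #C951CE

#BA20C0 is rgb(186, 32, 192).
18% tone:
  R: 186 − 10.44 = 175.56 → 176
  G: 32 + 0.18×(128−32) = 32 + 17.28 = 49.28 → 49
  B: 192 + 0.18×(128−192) = 192 − 11.52 = 180.48 → 180
  → #B031B4
22% tint:
  R: 186 + 0.22×(255−186) = 186 + 15.18 = 201.18 → 201
  G: 32 + 0.22×(255−32) = 32 + 49.06 = 81.06 → 81
  B: 192 + 0.22×(255−192) = 192 + 13.86 = 205.86 → 206
  → #C951CE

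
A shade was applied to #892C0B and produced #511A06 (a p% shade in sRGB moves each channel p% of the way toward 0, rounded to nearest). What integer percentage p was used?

#892C0B is rgb(137, 44, 11); #511A06 is rgb(81, 26, 6).
On the R channel (widest range): 81 ≈ 137 + (p/100)(0 − 137), so p ≈ 100×(81 − 137)/(0 − 137) = -5600/-137 = 40.88.
p = 41 reproduces all three channels after rounding.

41%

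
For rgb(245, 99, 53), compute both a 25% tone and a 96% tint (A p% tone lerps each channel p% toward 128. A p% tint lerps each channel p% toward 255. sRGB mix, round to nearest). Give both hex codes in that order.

25% tone:
  R: 245 + 0.25×(128−245) = 245 − 29.25 = 215.75 → 216
  G: 99 + 0.25×(128−99) = 99 + 7.25 = 106.25 → 106
  B: 53 + 0.25×(128−53) = 53 + 18.75 = 71.75 → 72
  → #D86A48
96% tint:
  R: 245 + 9.6 = 254.6 → 255
  G: 99 + 0.96×(255−99) = 99 + 149.76 = 248.76 → 249
  B: 53 + 0.96×(255−53) = 53 + 193.92 = 246.92 → 247
  → #FFF9F7

#D86A48, #FFF9F7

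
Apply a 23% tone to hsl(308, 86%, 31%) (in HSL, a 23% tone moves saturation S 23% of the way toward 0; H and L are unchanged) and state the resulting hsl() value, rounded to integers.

S moves 23% from 86 toward 0: 86 − 19.78 = 66.22 → 66.
H and L are unchanged.

hsl(308, 66%, 31%)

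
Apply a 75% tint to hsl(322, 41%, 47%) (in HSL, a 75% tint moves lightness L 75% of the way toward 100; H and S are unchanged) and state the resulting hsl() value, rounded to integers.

L moves 75% from 47 toward 100: 47 + 39.75 = 86.75 → 87.
H and S are unchanged.

hsl(322, 41%, 87%)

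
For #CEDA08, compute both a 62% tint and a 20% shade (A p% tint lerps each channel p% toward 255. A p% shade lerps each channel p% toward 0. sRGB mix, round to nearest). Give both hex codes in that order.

#CEDA08 is rgb(206, 218, 8).
62% tint:
  R: 206 + 30.38 = 236.38 → 236
  G: 218 + 0.62×(255−218) = 218 + 22.94 = 240.94 → 241
  B: 8 + 153.14 = 161.14 → 161
  → #ECF1A1
20% shade:
  R: 206 − 41.2 = 164.8 → 165
  G: 218 + 0.2×(0−218) = 218 − 43.6 = 174.4 → 174
  B: 8 + 0.2×(0−8) = 8 − 1.6 = 6.4 → 6
  → #A5AE06

#ECF1A1, #A5AE06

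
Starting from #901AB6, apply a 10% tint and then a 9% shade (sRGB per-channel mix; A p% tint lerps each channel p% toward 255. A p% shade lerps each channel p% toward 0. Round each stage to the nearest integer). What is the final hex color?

#8D2DAC

#901AB6 is rgb(144, 26, 182).
Per channel, c → c + 0.1(255 − c):
  R: 144 + 11.1 = 155.1 → 155
  G: 26 + 22.9 = 48.9 → 49
  B: 182 + 0.1×(255−182) = 182 + 7.3 = 189.3 → 189
After the tint: rgb(155, 49, 189) = #9B31BD.
Lerp each channel 9% toward 0:
  R: 155 − 13.95 = 141.05 → 141
  G: 49 − 4.41 = 44.59 → 45
  B: 189 − 17.01 = 171.99 → 172
rgb(141, 45, 172) = #8D2DAC.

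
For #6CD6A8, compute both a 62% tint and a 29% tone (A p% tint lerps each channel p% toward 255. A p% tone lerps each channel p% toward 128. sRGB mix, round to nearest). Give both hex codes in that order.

#6CD6A8 is rgb(108, 214, 168).
62% tint:
  R: 108 + 0.62×(255−108) = 108 + 91.14 = 199.14 → 199
  G: 214 + 25.42 = 239.42 → 239
  B: 168 + 53.94 = 221.94 → 222
  → #C7EFDE
29% tone:
  R: 108 + 5.8 = 113.8 → 114
  G: 214 + 0.29×(128−214) = 214 − 24.94 = 189.06 → 189
  B: 168 + 0.29×(128−168) = 168 − 11.6 = 156.4 → 156
  → #72BD9C

#C7EFDE, #72BD9C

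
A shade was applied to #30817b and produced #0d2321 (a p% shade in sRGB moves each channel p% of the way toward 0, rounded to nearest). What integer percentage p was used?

73%

#30817b is rgb(48, 129, 123); #0d2321 is rgb(13, 35, 33).
On the G channel (widest range): 35 ≈ 129 + (p/100)(0 − 129), so p ≈ 100×(35 − 129)/(0 − 129) = -9400/-129 = 72.87.
p = 73 reproduces all three channels after rounding.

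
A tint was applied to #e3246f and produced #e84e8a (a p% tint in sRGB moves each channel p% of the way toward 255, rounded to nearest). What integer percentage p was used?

#e3246f is rgb(227, 36, 111); #e84e8a is rgb(232, 78, 138).
On the G channel (widest range): 78 ≈ 36 + (p/100)(255 − 36), so p ≈ 100×(78 − 36)/(255 − 36) = 4200/219 = 19.18.
p = 19 reproduces all three channels after rounding.

19%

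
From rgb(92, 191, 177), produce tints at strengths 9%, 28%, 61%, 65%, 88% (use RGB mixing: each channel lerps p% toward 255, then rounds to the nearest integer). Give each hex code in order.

#6bc5b8, #8ad1c7, #bfe6e1, #c6e9e4, #ebf7f6

9%: (92 + 14.67 = 106.67→107, 191 + 5.76 = 196.76→197, 177 + 7.02 = 184.02→184) → #6bc5b8
28%: (92 + 45.64 = 137.64→138, 191 + 17.92 = 208.92→209, 177 + 21.84 = 198.84→199) → #8ad1c7
61%: (92 + 99.43 = 191.43→191, 191 + 39.04 = 230.04→230, 177 + 47.58 = 224.58→225) → #bfe6e1
65%: (92 + 105.95 = 197.95→198, 191 + 41.6 = 232.6→233, 177 + 50.7 = 227.7→228) → #c6e9e4
88%: (92 + 143.44 = 235.44→235, 191 + 56.32 = 247.32→247, 177 + 68.64 = 245.64→246) → #ebf7f6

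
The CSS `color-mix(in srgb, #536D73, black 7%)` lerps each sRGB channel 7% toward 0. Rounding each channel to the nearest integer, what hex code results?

#536D73 is rgb(83, 109, 115).
A 7% shade moves each channel 7% toward 0:
  R: 83 − 5.81 = 77.19 → 77
  G: 109 − 7.63 = 101.37 → 101
  B: 115 − 8.05 = 106.95 → 107
rgb(77, 101, 107) = #4D656B.

#4D656B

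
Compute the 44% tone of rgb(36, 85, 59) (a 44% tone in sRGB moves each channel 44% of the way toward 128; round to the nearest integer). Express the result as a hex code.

Lerp each channel 44% toward 128:
  R: 36 + 40.48 = 76.48 → 76
  G: 85 + 18.92 = 103.92 → 104
  B: 59 + 0.44×(128−59) = 59 + 30.36 = 89.36 → 89
rgb(76, 104, 89) = #4C6859.

#4C6859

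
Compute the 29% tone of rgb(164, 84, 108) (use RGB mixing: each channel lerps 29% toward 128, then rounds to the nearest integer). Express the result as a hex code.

Per channel, c → c + 0.29(128 − c):
  R: 164 + 0.29×(128−164) = 164 − 10.44 = 153.56 → 154
  G: 84 + 12.76 = 96.76 → 97
  B: 108 + 0.29×(128−108) = 108 + 5.8 = 113.8 → 114
rgb(154, 97, 114) = #9a6172.

#9a6172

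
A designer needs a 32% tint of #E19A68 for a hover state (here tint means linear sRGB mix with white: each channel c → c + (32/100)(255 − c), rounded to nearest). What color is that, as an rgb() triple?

rgb(235, 186, 152)

#E19A68 is rgb(225, 154, 104).
A 32% tint moves each channel 32% toward 255:
  R: 225 + 9.6 = 234.6 → 235
  G: 154 + 0.32×(255−154) = 154 + 32.32 = 186.32 → 186
  B: 104 + 0.32×(255−104) = 104 + 48.32 = 152.32 → 152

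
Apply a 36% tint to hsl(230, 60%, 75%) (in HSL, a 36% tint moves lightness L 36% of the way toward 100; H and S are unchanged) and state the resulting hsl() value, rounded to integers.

L moves 36% from 75 toward 100: 75 + 9 = 84 → 84.
H and S are unchanged.

hsl(230, 60%, 84%)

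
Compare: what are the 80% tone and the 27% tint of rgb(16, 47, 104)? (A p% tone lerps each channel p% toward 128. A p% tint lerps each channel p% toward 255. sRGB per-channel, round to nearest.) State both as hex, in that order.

#6a707b, #516791

80% tone:
  R: 16 + 0.8×(128−16) = 16 + 89.6 = 105.6 → 106
  G: 47 + 0.8×(128−47) = 47 + 64.8 = 111.8 → 112
  B: 104 + 19.2 = 123.2 → 123
  → #6a707b
27% tint:
  R: 16 + 0.27×(255−16) = 16 + 64.53 = 80.53 → 81
  G: 47 + 0.27×(255−47) = 47 + 56.16 = 103.16 → 103
  B: 104 + 40.77 = 144.77 → 145
  → #516791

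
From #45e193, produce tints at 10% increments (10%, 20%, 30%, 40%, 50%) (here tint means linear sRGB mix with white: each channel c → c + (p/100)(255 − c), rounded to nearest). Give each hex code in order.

#58e49e, #6ae7a9, #7deab3, #8fedbe, #a2f0c9

#45e193 is rgb(69, 225, 147).
10%: (69 + 18.6 = 87.6→88, 225 + 3 = 228→228, 147 + 10.8 = 157.8→158) → #58e49e
20%: (69 + 37.2 = 106.2→106, 225 + 6 = 231→231, 147 + 21.6 = 168.6→169) → #6ae7a9
30%: (69 + 55.8 = 124.8→125, 225 + 9 = 234→234, 147 + 32.4 = 179.4→179) → #7deab3
40%: (69 + 74.4 = 143.4→143, 225 + 12 = 237→237, 147 + 43.2 = 190.2→190) → #8fedbe
50%: (69 + 93 = 162→162, 225 + 15 = 240→240, 147 + 54 = 201→201) → #a2f0c9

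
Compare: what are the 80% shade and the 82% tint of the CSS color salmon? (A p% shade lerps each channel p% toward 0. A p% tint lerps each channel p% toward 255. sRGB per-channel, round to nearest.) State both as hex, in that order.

CSS salmon is rgb(250, 128, 114).
80% shade:
  R: 250 + 0.8×(0−250) = 250 − 200 = 50 → 50
  G: 128 + 0.8×(0−128) = 128 − 102.4 = 25.6 → 26
  B: 114 + 0.8×(0−114) = 114 − 91.2 = 22.8 → 23
  → #321a17
82% tint:
  R: 250 + 0.82×(255−250) = 250 + 4.1 = 254.1 → 254
  G: 128 + 0.82×(255−128) = 128 + 104.14 = 232.14 → 232
  B: 114 + 0.82×(255−114) = 114 + 115.62 = 229.62 → 230
  → #fee8e6

#321a17, #fee8e6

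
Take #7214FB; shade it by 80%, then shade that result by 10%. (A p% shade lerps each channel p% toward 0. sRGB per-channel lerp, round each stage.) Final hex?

#15042D

#7214FB is rgb(114, 20, 251).
An 80% shade moves each channel 80% toward 0:
  R: 114 + 0.8×(0−114) = 114 − 91.2 = 22.8 → 23
  G: 20 − 16 = 4 → 4
  B: 251 + 0.8×(0−251) = 251 − 200.8 = 50.2 → 50
After the shade: rgb(23, 4, 50) = #170432.
Lerp each channel 10% toward 0:
  R: 23 + 0.1×(0−23) = 23 − 2.3 = 20.7 → 21
  G: 4 + 0.1×(0−4) = 4 − 0.4 = 3.6 → 4
  B: 50 + 0.1×(0−50) = 50 − 5 = 45 → 45
rgb(21, 4, 45) = #15042D.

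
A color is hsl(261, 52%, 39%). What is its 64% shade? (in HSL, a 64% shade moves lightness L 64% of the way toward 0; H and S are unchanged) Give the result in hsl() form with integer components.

L moves 64% from 39 toward 0: 39 − 24.96 = 14.04 → 14.
H and S are unchanged.

hsl(261, 52%, 14%)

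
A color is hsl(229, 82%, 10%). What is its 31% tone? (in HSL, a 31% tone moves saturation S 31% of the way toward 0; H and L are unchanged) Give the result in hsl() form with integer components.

hsl(229, 57%, 10%)

S moves 31% from 82 toward 0: 82 − 25.42 = 56.58 → 57.
H and L are unchanged.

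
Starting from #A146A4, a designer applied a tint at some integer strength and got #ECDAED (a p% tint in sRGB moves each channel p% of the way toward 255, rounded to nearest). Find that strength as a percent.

#A146A4 is rgb(161, 70, 164); #ECDAED is rgb(236, 218, 237).
On the G channel (widest range): 218 ≈ 70 + (p/100)(255 − 70), so p ≈ 100×(218 − 70)/(255 − 70) = 14800/185 = 80.00.
p = 80 reproduces all three channels after rounding.

80%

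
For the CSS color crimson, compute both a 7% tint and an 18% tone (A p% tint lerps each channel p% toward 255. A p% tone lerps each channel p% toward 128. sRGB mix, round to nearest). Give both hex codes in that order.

#de244a, #cb2748

CSS crimson is rgb(220, 20, 60).
7% tint:
  R: 220 + 0.07×(255−220) = 220 + 2.45 = 222.45 → 222
  G: 20 + 0.07×(255−20) = 20 + 16.45 = 36.45 → 36
  B: 60 + 0.07×(255−60) = 60 + 13.65 = 73.65 → 74
  → #de244a
18% tone:
  R: 220 + 0.18×(128−220) = 220 − 16.56 = 203.44 → 203
  G: 20 + 0.18×(128−20) = 20 + 19.44 = 39.44 → 39
  B: 60 + 12.24 = 72.24 → 72
  → #cb2748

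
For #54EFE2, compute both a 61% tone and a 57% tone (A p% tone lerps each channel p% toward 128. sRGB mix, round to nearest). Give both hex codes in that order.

#54EFE2 is rgb(84, 239, 226).
61% tone:
  R: 84 + 0.61×(128−84) = 84 + 26.84 = 110.84 → 111
  G: 239 + 0.61×(128−239) = 239 − 67.71 = 171.29 → 171
  B: 226 − 59.78 = 166.22 → 166
  → #6FABA6
57% tone:
  R: 84 + 0.57×(128−84) = 84 + 25.08 = 109.08 → 109
  G: 239 − 63.27 = 175.73 → 176
  B: 226 + 0.57×(128−226) = 226 − 55.86 = 170.14 → 170
  → #6DB0AA

#6FABA6, #6DB0AA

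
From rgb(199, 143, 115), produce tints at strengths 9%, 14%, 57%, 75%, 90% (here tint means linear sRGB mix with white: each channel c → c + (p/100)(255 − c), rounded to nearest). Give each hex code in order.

#CC9980, #CF9F87, #E7CFC3, #F1E3DC, #F9F4F1

9%: (199 + 5.04 = 204.04→204, 143 + 10.08 = 153.08→153, 115 + 12.6 = 127.6→128) → #CC9980
14%: (199 + 7.84 = 206.84→207, 143 + 15.68 = 158.68→159, 115 + 19.6 = 134.6→135) → #CF9F87
57%: (199 + 31.92 = 230.92→231, 143 + 63.84 = 206.84→207, 115 + 79.8 = 194.8→195) → #E7CFC3
75%: (199 + 42 = 241→241, 143 + 84 = 227→227, 115 + 105 = 220→220) → #F1E3DC
90%: (199 + 50.4 = 249.4→249, 143 + 100.8 = 243.8→244, 115 + 126 = 241→241) → #F9F4F1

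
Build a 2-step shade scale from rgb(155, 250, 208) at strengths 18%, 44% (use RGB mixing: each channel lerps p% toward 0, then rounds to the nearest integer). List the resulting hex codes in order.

18%: (155 − 27.9 = 127.1→127, 250 − 45 = 205→205, 208 − 37.44 = 170.56→171) → #7fcdab
44%: (155 − 68.2 = 86.8→87, 250 − 110 = 140→140, 208 − 91.52 = 116.48→116) → #578c74

#7fcdab, #578c74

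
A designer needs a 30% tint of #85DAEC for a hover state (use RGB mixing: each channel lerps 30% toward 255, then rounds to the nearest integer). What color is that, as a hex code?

#AAE5F2

#85DAEC is rgb(133, 218, 236).
A 30% tint moves each channel 30% toward 255:
  R: 133 + 0.3×(255−133) = 133 + 36.6 = 169.6 → 170
  G: 218 + 0.3×(255−218) = 218 + 11.1 = 229.1 → 229
  B: 236 + 0.3×(255−236) = 236 + 5.7 = 241.7 → 242
rgb(170, 229, 242) = #AAE5F2.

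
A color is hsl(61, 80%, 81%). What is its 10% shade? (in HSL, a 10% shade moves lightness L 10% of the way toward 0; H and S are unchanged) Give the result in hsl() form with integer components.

L moves 10% from 81 toward 0: 81 − 8.1 = 72.9 → 73.
H and S are unchanged.

hsl(61, 80%, 73%)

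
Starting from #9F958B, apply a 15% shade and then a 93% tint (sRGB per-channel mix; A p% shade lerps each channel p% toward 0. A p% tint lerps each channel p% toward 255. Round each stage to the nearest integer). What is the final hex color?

#F7F6F5

#9F958B is rgb(159, 149, 139).
A 15% shade moves each channel 15% toward 0:
  R: 159 + 0.15×(0−159) = 159 − 23.85 = 135.15 → 135
  G: 149 + 0.15×(0−149) = 149 − 22.35 = 126.65 → 127
  B: 139 + 0.15×(0−139) = 139 − 20.85 = 118.15 → 118
After the shade: rgb(135, 127, 118) = #877F76.
Lerp each channel 93% toward 255:
  R: 135 + 0.93×(255−135) = 135 + 111.6 = 246.6 → 247
  G: 127 + 0.93×(255−127) = 127 + 119.04 = 246.04 → 246
  B: 118 + 0.93×(255−118) = 118 + 127.41 = 245.41 → 245
rgb(247, 246, 245) = #F7F6F5.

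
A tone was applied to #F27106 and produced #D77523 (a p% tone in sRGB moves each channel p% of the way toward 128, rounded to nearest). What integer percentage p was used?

24%

#F27106 is rgb(242, 113, 6); #D77523 is rgb(215, 117, 35).
On the B channel (widest range): 35 ≈ 6 + (p/100)(128 − 6), so p ≈ 100×(35 − 6)/(128 − 6) = 2900/122 = 23.77.
p = 24 reproduces all three channels after rounding.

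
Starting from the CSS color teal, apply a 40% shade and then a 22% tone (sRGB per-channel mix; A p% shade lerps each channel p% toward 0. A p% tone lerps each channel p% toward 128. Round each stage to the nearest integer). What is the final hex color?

#1c5858

CSS teal is rgb(0, 128, 128).
Lerp each channel 40% toward 0:
  R: 0 + 0.4×(0−0) = 0 + 0 = 0 → 0
  G: 128 + 0.4×(0−128) = 128 − 51.2 = 76.8 → 77
  B: 128 + 0.4×(0−128) = 128 − 51.2 = 76.8 → 77
After the shade: rgb(0, 77, 77) = #004d4d.
A 22% tone moves each channel 22% toward 128:
  R: 0 + 28.16 = 28.16 → 28
  G: 77 + 11.22 = 88.22 → 88
  B: 77 + 11.22 = 88.22 → 88
rgb(28, 88, 88) = #1c5858.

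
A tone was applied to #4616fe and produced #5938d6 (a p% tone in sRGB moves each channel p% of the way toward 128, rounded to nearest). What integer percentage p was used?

#4616fe is rgb(70, 22, 254); #5938d6 is rgb(89, 56, 214).
On the B channel (widest range): 214 ≈ 254 + (p/100)(128 − 254), so p ≈ 100×(214 − 254)/(128 − 254) = -4000/-126 = 31.75.
p = 32 reproduces all three channels after rounding.

32%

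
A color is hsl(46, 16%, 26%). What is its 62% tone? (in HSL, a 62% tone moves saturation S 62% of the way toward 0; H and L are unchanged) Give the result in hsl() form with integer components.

S moves 62% from 16 toward 0: 16 − 9.92 = 6.08 → 6.
H and L are unchanged.

hsl(46, 6%, 26%)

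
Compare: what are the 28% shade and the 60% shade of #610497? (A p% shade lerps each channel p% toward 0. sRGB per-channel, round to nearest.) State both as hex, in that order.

#610497 is rgb(97, 4, 151).
28% shade:
  R: 97 − 27.16 = 69.84 → 70
  G: 4 + 0.28×(0−4) = 4 − 1.12 = 2.88 → 3
  B: 151 + 0.28×(0−151) = 151 − 42.28 = 108.72 → 109
  → #46036D
60% shade:
  R: 97 + 0.6×(0−97) = 97 − 58.2 = 38.8 → 39
  G: 4 − 2.4 = 1.6 → 2
  B: 151 + 0.6×(0−151) = 151 − 90.6 = 60.4 → 60
  → #27023C

#46036D, #27023C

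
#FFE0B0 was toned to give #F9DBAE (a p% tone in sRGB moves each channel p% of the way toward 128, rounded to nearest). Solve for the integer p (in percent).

#FFE0B0 is rgb(255, 224, 176); #F9DBAE is rgb(249, 219, 174).
On the R channel (widest range): 249 ≈ 255 + (p/100)(128 − 255), so p ≈ 100×(249 − 255)/(128 − 255) = -600/-127 = 4.72.
p = 5 reproduces all three channels after rounding.

5%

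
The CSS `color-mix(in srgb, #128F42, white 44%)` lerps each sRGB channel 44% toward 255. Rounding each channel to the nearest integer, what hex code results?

#128F42 is rgb(18, 143, 66).
A 44% tint moves each channel 44% toward 255:
  R: 18 + 104.28 = 122.28 → 122
  G: 143 + 0.44×(255−143) = 143 + 49.28 = 192.28 → 192
  B: 66 + 83.16 = 149.16 → 149
rgb(122, 192, 149) = #7AC095.

#7AC095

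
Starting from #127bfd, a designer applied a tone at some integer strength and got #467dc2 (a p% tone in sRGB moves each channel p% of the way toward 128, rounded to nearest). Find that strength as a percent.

47%

#127bfd is rgb(18, 123, 253); #467dc2 is rgb(70, 125, 194).
On the B channel (widest range): 194 ≈ 253 + (p/100)(128 − 253), so p ≈ 100×(194 − 253)/(128 − 253) = -5900/-125 = 47.20.
p = 47 reproduces all three channels after rounding.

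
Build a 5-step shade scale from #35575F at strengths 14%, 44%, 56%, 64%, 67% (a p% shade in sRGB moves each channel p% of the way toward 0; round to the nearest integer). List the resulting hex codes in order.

#2E4B52, #1E3135, #17262A, #131F22, #111D1F

#35575F is rgb(53, 87, 95).
14%: (53 − 7.42 = 45.58→46, 87 − 12.18 = 74.82→75, 95 − 13.3 = 81.7→82) → #2E4B52
44%: (53 − 23.32 = 29.68→30, 87 − 38.28 = 48.72→49, 95 − 41.8 = 53.2→53) → #1E3135
56%: (53 − 29.68 = 23.32→23, 87 − 48.72 = 38.28→38, 95 − 53.2 = 41.8→42) → #17262A
64%: (53 − 33.92 = 19.08→19, 87 − 55.68 = 31.32→31, 95 − 60.8 = 34.2→34) → #131F22
67%: (53 − 35.51 = 17.49→17, 87 − 58.29 = 28.71→29, 95 − 63.65 = 31.35→31) → #111D1F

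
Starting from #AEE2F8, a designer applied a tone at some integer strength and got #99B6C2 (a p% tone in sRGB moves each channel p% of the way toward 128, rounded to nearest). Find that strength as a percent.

#AEE2F8 is rgb(174, 226, 248); #99B6C2 is rgb(153, 182, 194).
On the B channel (widest range): 194 ≈ 248 + (p/100)(128 − 248), so p ≈ 100×(194 − 248)/(128 − 248) = -5400/-120 = 45.00.
p = 45 reproduces all three channels after rounding.

45%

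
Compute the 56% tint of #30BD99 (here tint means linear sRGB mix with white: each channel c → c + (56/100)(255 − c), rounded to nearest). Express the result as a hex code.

#30BD99 is rgb(48, 189, 153).
Lerp each channel 56% toward 255:
  R: 48 + 0.56×(255−48) = 48 + 115.92 = 163.92 → 164
  G: 189 + 36.96 = 225.96 → 226
  B: 153 + 57.12 = 210.12 → 210
rgb(164, 226, 210) = #A4E2D2.

#A4E2D2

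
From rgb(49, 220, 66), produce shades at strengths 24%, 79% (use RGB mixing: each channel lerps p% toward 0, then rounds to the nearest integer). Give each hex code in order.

#25A732, #0A2E0E

24%: (49 − 11.76 = 37.24→37, 220 − 52.8 = 167.2→167, 66 − 15.84 = 50.16→50) → #25A732
79%: (49 − 38.71 = 10.29→10, 220 − 173.8 = 46.2→46, 66 − 52.14 = 13.86→14) → #0A2E0E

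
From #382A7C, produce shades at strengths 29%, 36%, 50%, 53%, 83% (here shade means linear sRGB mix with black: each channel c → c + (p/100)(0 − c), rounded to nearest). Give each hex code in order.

#382A7C is rgb(56, 42, 124).
29%: (56 − 16.24 = 39.76→40, 42 − 12.18 = 29.82→30, 124 − 35.96 = 88.04→88) → #281E58
36%: (56 − 20.16 = 35.84→36, 42 − 15.12 = 26.88→27, 124 − 44.64 = 79.36→79) → #241B4F
50%: (56 − 28 = 28→28, 42 − 21 = 21→21, 124 − 62 = 62→62) → #1C153E
53%: (56 − 29.68 = 26.32→26, 42 − 22.26 = 19.74→20, 124 − 65.72 = 58.28→58) → #1A143A
83%: (56 − 46.48 = 9.52→10, 42 − 34.86 = 7.14→7, 124 − 102.92 = 21.08→21) → #0A0715

#281E58, #241B4F, #1C153E, #1A143A, #0A0715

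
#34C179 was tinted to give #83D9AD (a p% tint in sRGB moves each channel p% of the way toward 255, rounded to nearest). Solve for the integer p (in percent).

#34C179 is rgb(52, 193, 121); #83D9AD is rgb(131, 217, 173).
On the R channel (widest range): 131 ≈ 52 + (p/100)(255 − 52), so p ≈ 100×(131 − 52)/(255 − 52) = 7900/203 = 38.92.
p = 39 reproduces all three channels after rounding.

39%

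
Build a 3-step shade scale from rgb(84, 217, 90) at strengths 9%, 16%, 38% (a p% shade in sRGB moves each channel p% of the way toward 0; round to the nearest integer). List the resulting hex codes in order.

9%: (84 − 7.56 = 76.44→76, 217 − 19.53 = 197.47→197, 90 − 8.1 = 81.9→82) → #4cc552
16%: (84 − 13.44 = 70.56→71, 217 − 34.72 = 182.28→182, 90 − 14.4 = 75.6→76) → #47b64c
38%: (84 − 31.92 = 52.08→52, 217 − 82.46 = 134.54→135, 90 − 34.2 = 55.8→56) → #348738

#4cc552, #47b64c, #348738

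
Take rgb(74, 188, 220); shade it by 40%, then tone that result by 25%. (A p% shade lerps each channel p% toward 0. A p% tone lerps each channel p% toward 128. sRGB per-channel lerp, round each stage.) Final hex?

A 40% shade moves each channel 40% toward 0:
  R: 74 + 0.4×(0−74) = 74 − 29.6 = 44.4 → 44
  G: 188 + 0.4×(0−188) = 188 − 75.2 = 112.8 → 113
  B: 220 − 88 = 132 → 132
After the shade: rgb(44, 113, 132) = #2C7184.
Lerp each channel 25% toward 128:
  R: 44 + 0.25×(128−44) = 44 + 21 = 65 → 65
  G: 113 + 0.25×(128−113) = 113 + 3.75 = 116.75 → 117
  B: 132 − 1 = 131 → 131
rgb(65, 117, 131) = #417583.

#417583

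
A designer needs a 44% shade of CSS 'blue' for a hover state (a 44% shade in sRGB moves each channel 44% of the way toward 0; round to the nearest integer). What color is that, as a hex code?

#00008F

CSS blue is rgb(0, 0, 255).
Lerp each channel 44% toward 0:
  R: 0 + 0 = 0 → 0
  G: 0 + 0 = 0 → 0
  B: 255 + 0.44×(0−255) = 255 − 112.2 = 142.8 → 143
rgb(0, 0, 143) = #00008F.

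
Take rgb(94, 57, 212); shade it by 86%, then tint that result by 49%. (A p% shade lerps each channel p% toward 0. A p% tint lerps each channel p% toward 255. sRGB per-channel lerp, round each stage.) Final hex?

#84818C

Per channel, c → c + 0.86(0 − c):
  R: 94 − 80.84 = 13.16 → 13
  G: 57 − 49.02 = 7.98 → 8
  B: 212 − 182.32 = 29.68 → 30
After the shade: rgb(13, 8, 30) = #0D081E.
A 49% tint moves each channel 49% toward 255:
  R: 13 + 0.49×(255−13) = 13 + 118.58 = 131.58 → 132
  G: 8 + 121.03 = 129.03 → 129
  B: 30 + 110.25 = 140.25 → 140
rgb(132, 129, 140) = #84818C.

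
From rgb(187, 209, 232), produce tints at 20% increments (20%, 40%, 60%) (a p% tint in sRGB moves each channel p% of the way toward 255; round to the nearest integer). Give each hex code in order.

20%: (187 + 13.6 = 200.6→201, 209 + 9.2 = 218.2→218, 232 + 4.6 = 236.6→237) → #c9daed
40%: (187 + 27.2 = 214.2→214, 209 + 18.4 = 227.4→227, 232 + 9.2 = 241.2→241) → #d6e3f1
60%: (187 + 40.8 = 227.8→228, 209 + 27.6 = 236.6→237, 232 + 13.8 = 245.8→246) → #e4edf6

#c9daed, #d6e3f1, #e4edf6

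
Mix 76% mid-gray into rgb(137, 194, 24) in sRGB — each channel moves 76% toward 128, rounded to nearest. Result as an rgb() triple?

rgb(130, 144, 103)

A 76% tone moves each channel 76% toward 128:
  R: 137 − 6.84 = 130.16 → 130
  G: 194 − 50.16 = 143.84 → 144
  B: 24 + 0.76×(128−24) = 24 + 79.04 = 103.04 → 103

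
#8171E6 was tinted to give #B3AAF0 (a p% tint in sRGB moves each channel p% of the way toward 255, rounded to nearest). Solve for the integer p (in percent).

40%

#8171E6 is rgb(129, 113, 230); #B3AAF0 is rgb(179, 170, 240).
On the G channel (widest range): 170 ≈ 113 + (p/100)(255 − 113), so p ≈ 100×(170 − 113)/(255 − 113) = 5700/142 = 40.14.
p = 40 reproduces all three channels after rounding.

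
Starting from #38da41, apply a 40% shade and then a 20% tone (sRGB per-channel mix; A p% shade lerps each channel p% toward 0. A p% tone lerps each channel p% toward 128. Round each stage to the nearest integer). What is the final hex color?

#358239

#38da41 is rgb(56, 218, 65).
Lerp each channel 40% toward 0:
  R: 56 + 0.4×(0−56) = 56 − 22.4 = 33.6 → 34
  G: 218 + 0.4×(0−218) = 218 − 87.2 = 130.8 → 131
  B: 65 − 26 = 39 → 39
After the shade: rgb(34, 131, 39) = #228327.
Per channel, c → c + 0.2(128 − c):
  R: 34 + 0.2×(128−34) = 34 + 18.8 = 52.8 → 53
  G: 131 + 0.2×(128−131) = 131 − 0.6 = 130.4 → 130
  B: 39 + 17.8 = 56.8 → 57
rgb(53, 130, 57) = #358239.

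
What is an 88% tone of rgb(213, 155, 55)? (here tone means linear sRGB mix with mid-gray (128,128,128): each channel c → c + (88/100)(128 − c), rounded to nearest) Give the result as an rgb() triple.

An 88% tone moves each channel 88% toward 128:
  R: 213 + 0.88×(128−213) = 213 − 74.8 = 138.2 → 138
  G: 155 + 0.88×(128−155) = 155 − 23.76 = 131.24 → 131
  B: 55 + 64.24 = 119.24 → 119

rgb(138, 131, 119)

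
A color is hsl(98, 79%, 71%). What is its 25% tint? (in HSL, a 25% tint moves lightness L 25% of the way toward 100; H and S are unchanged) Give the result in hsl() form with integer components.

hsl(98, 79%, 78%)

L moves 25% from 71 toward 100: 71 + 7.25 = 78.25 → 78.
H and S are unchanged.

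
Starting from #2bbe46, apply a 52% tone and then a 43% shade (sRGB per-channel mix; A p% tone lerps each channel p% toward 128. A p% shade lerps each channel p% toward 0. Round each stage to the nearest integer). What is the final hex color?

#325a39

#2bbe46 is rgb(43, 190, 70).
Per channel, c → c + 0.52(128 − c):
  R: 43 + 0.52×(128−43) = 43 + 44.2 = 87.2 → 87
  G: 190 + 0.52×(128−190) = 190 − 32.24 = 157.76 → 158
  B: 70 + 30.16 = 100.16 → 100
After the tone: rgb(87, 158, 100) = #579e64.
A 43% shade moves each channel 43% toward 0:
  R: 87 − 37.41 = 49.59 → 50
  G: 158 + 0.43×(0−158) = 158 − 67.94 = 90.06 → 90
  B: 100 − 43 = 57 → 57
rgb(50, 90, 57) = #325a39.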